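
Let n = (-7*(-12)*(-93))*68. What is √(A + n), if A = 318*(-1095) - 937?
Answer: I*√880363 ≈ 938.28*I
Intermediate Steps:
n = -531216 (n = (84*(-93))*68 = -7812*68 = -531216)
A = -349147 (A = -348210 - 937 = -349147)
√(A + n) = √(-349147 - 531216) = √(-880363) = I*√880363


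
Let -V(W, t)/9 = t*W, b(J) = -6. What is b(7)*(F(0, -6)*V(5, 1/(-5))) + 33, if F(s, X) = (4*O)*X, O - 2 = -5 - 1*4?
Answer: -9039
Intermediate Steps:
O = -7 (O = 2 + (-5 - 1*4) = 2 + (-5 - 4) = 2 - 9 = -7)
V(W, t) = -9*W*t (V(W, t) = -9*t*W = -9*W*t)
F(s, X) = -28*X (F(s, X) = (4*(-7))*X = -28*X)
b(7)*(F(0, -6)*V(5, 1/(-5))) + 33 = -6*(-28*(-6))*(-9*5*1/(-5)) + 33 = -1008*(-9*5*1*(-⅕)) + 33 = -1008*(-9*5*(-⅕)) + 33 = -1008*9 + 33 = -6*1512 + 33 = -9072 + 33 = -9039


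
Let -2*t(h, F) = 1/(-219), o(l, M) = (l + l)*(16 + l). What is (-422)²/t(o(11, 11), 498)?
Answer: 78000792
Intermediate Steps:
o(l, M) = 2*l*(16 + l) (o(l, M) = (2*l)*(16 + l) = 2*l*(16 + l))
t(h, F) = 1/438 (t(h, F) = -½/(-219) = -½*(-1/219) = 1/438)
(-422)²/t(o(11, 11), 498) = (-422)²/(1/438) = 178084*438 = 78000792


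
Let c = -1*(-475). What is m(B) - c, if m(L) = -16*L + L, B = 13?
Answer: -670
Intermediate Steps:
m(L) = -15*L
c = 475
m(B) - c = -15*13 - 1*475 = -195 - 475 = -670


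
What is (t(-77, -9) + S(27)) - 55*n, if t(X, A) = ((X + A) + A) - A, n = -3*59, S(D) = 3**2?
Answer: 9658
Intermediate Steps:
S(D) = 9
n = -177
t(X, A) = A + X (t(X, A) = ((A + X) + A) - A = (X + 2*A) - A = A + X)
(t(-77, -9) + S(27)) - 55*n = ((-9 - 77) + 9) - 55*(-177) = (-86 + 9) + 9735 = -77 + 9735 = 9658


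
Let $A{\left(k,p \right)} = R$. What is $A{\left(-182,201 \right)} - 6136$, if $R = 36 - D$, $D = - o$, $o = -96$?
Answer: $-6196$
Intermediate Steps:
$D = 96$ ($D = \left(-1\right) \left(-96\right) = 96$)
$R = -60$ ($R = 36 - 96 = -60$)
$A{\left(k,p \right)} = -60$
$A{\left(-182,201 \right)} - 6136 = -60 - 6136 = -6196$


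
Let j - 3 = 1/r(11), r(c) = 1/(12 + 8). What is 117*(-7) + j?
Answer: -796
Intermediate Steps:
r(c) = 1/20
j = 23 (j = 3 + 1/(1/20) = 3 + 20 = 23)
117*(-7) + j = 117*(-7) + 23 = -819 + 23 = -796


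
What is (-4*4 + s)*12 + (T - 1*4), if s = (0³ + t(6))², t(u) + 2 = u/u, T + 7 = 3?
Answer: -188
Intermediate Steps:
T = -4 (T = -7 + 3 = -4)
t(u) = -1 (t(u) = -2 + u/u = -2 + 1 = -1)
s = 1 (s = (0³ - 1)² = (0 - 1)² = (-1)² = 1)
(-4*4 + s)*12 + (T - 1*4) = (-4*4 + 1)*12 + (-4 - 1*4) = (-16 + 1)*12 + (-4 - 4) = -15*12 - 8 = -180 - 8 = -188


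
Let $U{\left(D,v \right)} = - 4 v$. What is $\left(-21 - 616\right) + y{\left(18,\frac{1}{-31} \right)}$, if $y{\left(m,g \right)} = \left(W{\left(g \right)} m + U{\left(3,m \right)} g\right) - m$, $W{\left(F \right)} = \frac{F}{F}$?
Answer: $- \frac{19675}{31} \approx -634.68$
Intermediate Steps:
$W{\left(F \right)} = 1$
$y{\left(m,g \right)} = - 4 g m$ ($y{\left(m,g \right)} = \left(1 m + - 4 m g\right) - m = \left(m - 4 g m\right) - m = - 4 g m$)
$\left(-21 - 616\right) + y{\left(18,\frac{1}{-31} \right)} = \left(-21 - 616\right) - 4 \frac{1}{-31} \cdot 18 = \left(-21 - 616\right) - \left(- \frac{4}{31}\right) 18 = -637 + \frac{72}{31} = - \frac{19675}{31}$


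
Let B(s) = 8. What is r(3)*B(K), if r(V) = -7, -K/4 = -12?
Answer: -56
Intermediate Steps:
K = 48 (K = -4*(-12) = 48)
r(3)*B(K) = -7*8 = -56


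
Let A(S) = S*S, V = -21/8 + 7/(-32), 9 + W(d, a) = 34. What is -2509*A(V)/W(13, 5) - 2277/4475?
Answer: -3721419839/4582400 ≈ -812.11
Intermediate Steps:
W(d, a) = 25 (W(d, a) = -9 + 34 = 25)
V = -91/32 (V = -21*⅛ + 7*(-1/32) = -21/8 - 7/32 = -91/32 ≈ -2.8438)
A(S) = S²
-2509*A(V)/W(13, 5) - 2277/4475 = -2509/(25/((-91/32)²)) - 2277/4475 = -2509/(25/(8281/1024)) - 2277*1/4475 = -2509/(25*(1024/8281)) - 2277/4475 = -2509/25600/8281 - 2277/4475 = -2509*8281/25600 - 2277/4475 = -20777029/25600 - 2277/4475 = -3721419839/4582400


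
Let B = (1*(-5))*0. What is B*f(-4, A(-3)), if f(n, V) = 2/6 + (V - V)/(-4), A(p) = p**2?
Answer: 0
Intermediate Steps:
f(n, V) = 1/3 (f(n, V) = 2*(1/6) + 0*(-1/4) = 1/3 + 0 = 1/3)
B = 0 (B = -5*0 = 0)
B*f(-4, A(-3)) = 0*(1/3) = 0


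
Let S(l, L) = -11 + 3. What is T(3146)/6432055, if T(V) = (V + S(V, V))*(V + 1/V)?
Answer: 15528890373/10117622515 ≈ 1.5348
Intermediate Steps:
S(l, L) = -8
T(V) = (-8 + V)*(V + 1/V) (T(V) = (V - 8)*(V + 1/V) = (-8 + V)*(V + 1/V))
T(3146)/6432055 = (1 + 3146**2 - 8*3146 - 8/3146)/6432055 = (1 + 9897316 - 25168 - 8*1/3146)*(1/6432055) = (1 + 9897316 - 25168 - 4/1573)*(1/6432055) = (15528890373/1573)*(1/6432055) = 15528890373/10117622515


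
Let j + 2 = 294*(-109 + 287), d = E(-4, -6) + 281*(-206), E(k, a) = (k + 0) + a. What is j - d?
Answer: 110226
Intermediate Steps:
E(k, a) = a + k (E(k, a) = k + a = a + k)
d = -57896 (d = (-6 - 4) + 281*(-206) = -10 - 57886 = -57896)
j = 52330 (j = -2 + 294*(-109 + 287) = -2 + 294*178 = -2 + 52332 = 52330)
j - d = 52330 - 1*(-57896) = 52330 + 57896 = 110226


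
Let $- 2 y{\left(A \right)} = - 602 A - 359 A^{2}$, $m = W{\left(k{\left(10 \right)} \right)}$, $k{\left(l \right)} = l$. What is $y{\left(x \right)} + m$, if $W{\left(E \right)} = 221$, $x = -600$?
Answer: $64439621$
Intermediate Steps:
$m = 221$
$y{\left(A \right)} = 301 A + \frac{359 A^{2}}{2}$ ($y{\left(A \right)} = - \frac{- 602 A - 359 A^{2}}{2} = 301 A + \frac{359 A^{2}}{2}$)
$y{\left(x \right)} + m = \frac{1}{2} \left(-600\right) \left(602 + 359 \left(-600\right)\right) + 221 = \frac{1}{2} \left(-600\right) \left(602 - 215400\right) + 221 = \frac{1}{2} \left(-600\right) \left(-214798\right) + 221 = 64439400 + 221 = 64439621$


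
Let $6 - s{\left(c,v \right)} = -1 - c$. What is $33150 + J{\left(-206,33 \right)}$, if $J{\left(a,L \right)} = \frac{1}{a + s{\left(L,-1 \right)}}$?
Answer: $\frac{5502899}{166} \approx 33150.0$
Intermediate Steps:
$s{\left(c,v \right)} = 7 + c$ ($s{\left(c,v \right)} = 6 - \left(-1 - c\right) = 6 + \left(1 + c\right) = 7 + c$)
$J{\left(a,L \right)} = \frac{1}{7 + L + a}$ ($J{\left(a,L \right)} = \frac{1}{a + \left(7 + L\right)} = \frac{1}{7 + L + a}$)
$33150 + J{\left(-206,33 \right)} = 33150 + \frac{1}{7 + 33 - 206} = 33150 + \frac{1}{-166} = 33150 - \frac{1}{166} = \frac{5502899}{166}$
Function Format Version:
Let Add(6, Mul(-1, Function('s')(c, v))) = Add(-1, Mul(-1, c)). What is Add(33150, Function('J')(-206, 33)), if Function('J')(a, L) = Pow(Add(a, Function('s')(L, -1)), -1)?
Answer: Rational(5502899, 166) ≈ 33150.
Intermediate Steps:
Function('s')(c, v) = Add(7, c) (Function('s')(c, v) = Add(6, Mul(-1, Add(-1, Mul(-1, c)))) = Add(6, Add(1, c)) = Add(7, c))
Function('J')(a, L) = Pow(Add(7, L, a), -1) (Function('J')(a, L) = Pow(Add(a, Add(7, L)), -1) = Pow(Add(7, L, a), -1))
Add(33150, Function('J')(-206, 33)) = Add(33150, Pow(Add(7, 33, -206), -1)) = Add(33150, Pow(-166, -1)) = Add(33150, Rational(-1, 166)) = Rational(5502899, 166)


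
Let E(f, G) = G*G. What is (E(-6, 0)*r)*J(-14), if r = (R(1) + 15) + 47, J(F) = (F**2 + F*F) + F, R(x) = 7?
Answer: 0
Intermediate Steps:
E(f, G) = G**2
J(F) = F + 2*F**2 (J(F) = (F**2 + F**2) + F = 2*F**2 + F = F + 2*F**2)
r = 69 (r = (7 + 15) + 47 = 22 + 47 = 69)
(E(-6, 0)*r)*J(-14) = (0**2*69)*(-14*(1 + 2*(-14))) = (0*69)*(-14*(1 - 28)) = 0*(-14*(-27)) = 0*378 = 0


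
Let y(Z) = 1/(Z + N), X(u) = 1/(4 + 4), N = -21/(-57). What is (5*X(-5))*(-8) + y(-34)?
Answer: -3214/639 ≈ -5.0297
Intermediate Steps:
N = 7/19 (N = -21*(-1/57) = 7/19 ≈ 0.36842)
X(u) = 1/8
y(Z) = 1/(7/19 + Z) (y(Z) = 1/(Z + 7/19) = 1/(7/19 + Z))
(5*X(-5))*(-8) + y(-34) = (5*(1/8))*(-8) + 19/(7 + 19*(-34)) = (5/8)*(-8) + 19/(7 - 646) = -5 + 19/(-639) = -5 + 19*(-1/639) = -5 - 19/639 = -3214/639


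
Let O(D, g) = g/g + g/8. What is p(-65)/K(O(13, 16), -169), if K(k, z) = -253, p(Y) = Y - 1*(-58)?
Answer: 7/253 ≈ 0.027668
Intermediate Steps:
p(Y) = 58 + Y (p(Y) = Y + 58 = 58 + Y)
O(D, g) = 1 + g/8 (O(D, g) = 1 + g*(⅛) = 1 + g/8)
p(-65)/K(O(13, 16), -169) = (58 - 65)/(-253) = -7*(-1/253) = 7/253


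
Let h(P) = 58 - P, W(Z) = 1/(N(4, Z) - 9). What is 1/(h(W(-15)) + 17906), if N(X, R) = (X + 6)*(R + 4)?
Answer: 119/2137717 ≈ 5.5667e-5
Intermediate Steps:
N(X, R) = (4 + R)*(6 + X) (N(X, R) = (6 + X)*(4 + R) = (4 + R)*(6 + X))
W(Z) = 1/(31 + 10*Z) (W(Z) = 1/((24 + 4*4 + 6*Z + Z*4) - 9) = 1/((24 + 16 + 6*Z + 4*Z) - 9) = 1/((40 + 10*Z) - 9) = 1/(31 + 10*Z))
1/(h(W(-15)) + 17906) = 1/((58 - 1/(31 + 10*(-15))) + 17906) = 1/((58 - 1/(31 - 150)) + 17906) = 1/((58 - 1/(-119)) + 17906) = 1/((58 - 1*(-1/119)) + 17906) = 1/((58 + 1/119) + 17906) = 1/(6903/119 + 17906) = 1/(2137717/119) = 119/2137717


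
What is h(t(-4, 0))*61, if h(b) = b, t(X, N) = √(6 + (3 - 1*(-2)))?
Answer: 61*√11 ≈ 202.31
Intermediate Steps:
t(X, N) = √11 (t(X, N) = √(6 + (3 + 2)) = √(6 + 5) = √11)
h(t(-4, 0))*61 = √11*61 = 61*√11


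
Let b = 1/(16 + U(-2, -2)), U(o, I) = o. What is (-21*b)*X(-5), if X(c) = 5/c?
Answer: 3/2 ≈ 1.5000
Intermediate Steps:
b = 1/14 (b = 1/(16 - 2) = 1/14 ≈ 0.071429)
(-21*b)*X(-5) = (-21*1/14)*(5/(-5)) = -15*(-1)/(2*5) = -3/2*(-1) = 3/2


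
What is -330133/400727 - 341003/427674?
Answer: -21372185371/13183116846 ≈ -1.6212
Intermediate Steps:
-330133/400727 - 341003/427674 = -330133*1/400727 - 341003*1/427674 = -330133/400727 - 26231/32898 = -21372185371/13183116846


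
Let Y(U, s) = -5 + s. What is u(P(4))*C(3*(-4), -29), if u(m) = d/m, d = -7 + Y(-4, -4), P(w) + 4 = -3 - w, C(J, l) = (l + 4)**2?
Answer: 10000/11 ≈ 909.09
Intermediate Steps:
C(J, l) = (4 + l)**2
P(w) = -7 - w (P(w) = -4 + (-3 - w) = -7 - w)
d = -16 (d = -7 + (-5 - 4) = -7 - 9 = -16)
u(m) = -16/m
u(P(4))*C(3*(-4), -29) = (-16/(-7 - 1*4))*(4 - 29)**2 = -16/(-7 - 4)*(-25)**2 = -16/(-11)*625 = -16*(-1/11)*625 = (16/11)*625 = 10000/11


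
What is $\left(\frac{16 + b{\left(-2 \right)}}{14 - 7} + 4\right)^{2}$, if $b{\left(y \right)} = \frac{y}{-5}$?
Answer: $\frac{49284}{1225} \approx 40.232$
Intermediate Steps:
$b{\left(y \right)} = - \frac{y}{5}$ ($b{\left(y \right)} = y \left(- \frac{1}{5}\right) = - \frac{y}{5}$)
$\left(\frac{16 + b{\left(-2 \right)}}{14 - 7} + 4\right)^{2} = \left(\frac{16 - - \frac{2}{5}}{14 - 7} + 4\right)^{2} = \left(\frac{16 + \frac{2}{5}}{7} + 4\right)^{2} = \left(\frac{82}{5} \cdot \frac{1}{7} + 4\right)^{2} = \left(\frac{82}{35} + 4\right)^{2} = \left(\frac{222}{35}\right)^{2} = \frac{49284}{1225}$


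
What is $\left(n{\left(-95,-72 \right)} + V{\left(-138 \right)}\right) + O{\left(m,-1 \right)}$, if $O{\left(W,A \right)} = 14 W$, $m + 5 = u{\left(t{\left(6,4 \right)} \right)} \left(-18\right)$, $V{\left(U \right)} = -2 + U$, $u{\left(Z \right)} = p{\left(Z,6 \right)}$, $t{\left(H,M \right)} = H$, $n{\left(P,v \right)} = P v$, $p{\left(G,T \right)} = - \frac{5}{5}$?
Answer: $6882$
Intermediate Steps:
$p{\left(G,T \right)} = -1$ ($p{\left(G,T \right)} = \left(-5\right) \frac{1}{5} = -1$)
$u{\left(Z \right)} = -1$
$m = 13$ ($m = -5 - -18 = -5 + 18 = 13$)
$\left(n{\left(-95,-72 \right)} + V{\left(-138 \right)}\right) + O{\left(m,-1 \right)} = \left(\left(-95\right) \left(-72\right) - 140\right) + 14 \cdot 13 = \left(6840 - 140\right) + 182 = 6700 + 182 = 6882$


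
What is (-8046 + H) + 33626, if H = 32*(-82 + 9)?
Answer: 23244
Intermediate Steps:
H = -2336 (H = 32*(-73) = -2336)
(-8046 + H) + 33626 = (-8046 - 2336) + 33626 = -10382 + 33626 = 23244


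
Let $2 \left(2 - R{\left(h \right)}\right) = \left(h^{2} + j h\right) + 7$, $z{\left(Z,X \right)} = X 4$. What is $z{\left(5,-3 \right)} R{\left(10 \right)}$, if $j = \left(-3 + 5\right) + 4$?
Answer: $978$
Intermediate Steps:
$j = 6$ ($j = 2 + 4 = 6$)
$z{\left(Z,X \right)} = 4 X$
$R{\left(h \right)} = - \frac{3}{2} - 3 h - \frac{h^{2}}{2}$ ($R{\left(h \right)} = 2 - \frac{\left(h^{2} + 6 h\right) + 7}{2} = 2 - \frac{7 + h^{2} + 6 h}{2} = 2 - \left(\frac{7}{2} + \frac{h^{2}}{2} + 3 h\right) = - \frac{3}{2} - 3 h - \frac{h^{2}}{2}$)
$z{\left(5,-3 \right)} R{\left(10 \right)} = 4 \left(-3\right) \left(- \frac{3}{2} - 30 - \frac{10^{2}}{2}\right) = - 12 \left(- \frac{3}{2} - 30 - 50\right) = \left(-12\right) \left(- \frac{163}{2}\right) = 978$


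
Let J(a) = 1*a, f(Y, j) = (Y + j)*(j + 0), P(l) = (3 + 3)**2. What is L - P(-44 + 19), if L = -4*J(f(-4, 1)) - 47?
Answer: -71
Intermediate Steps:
P(l) = 36 (P(l) = 6**2 = 36)
f(Y, j) = j*(Y + j) (f(Y, j) = (Y + j)*j = j*(Y + j))
J(a) = a
L = -35 (L = -4*(-4 + 1) - 47 = -4*(-3) - 47 = 12 - 47 = -35)
L - P(-44 + 19) = -35 - 1*36 = -35 - 36 = -71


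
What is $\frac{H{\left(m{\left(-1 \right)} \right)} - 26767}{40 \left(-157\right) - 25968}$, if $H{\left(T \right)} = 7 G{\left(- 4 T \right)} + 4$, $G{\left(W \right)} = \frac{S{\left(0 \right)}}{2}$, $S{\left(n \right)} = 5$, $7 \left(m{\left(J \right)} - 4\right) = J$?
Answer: $\frac{53491}{64496} \approx 0.82937$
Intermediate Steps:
$m{\left(J \right)} = 4 + \frac{J}{7}$
$G{\left(W \right)} = \frac{5}{2}$
$H{\left(T \right)} = \frac{43}{2}$ ($H{\left(T \right)} = 7 \cdot \frac{5}{2} + 4 = \frac{35}{2} + 4 = \frac{43}{2}$)
$\frac{H{\left(m{\left(-1 \right)} \right)} - 26767}{40 \left(-157\right) - 25968} = \frac{\frac{43}{2} - 26767}{40 \left(-157\right) - 25968} = - \frac{53491}{2 \left(-6280 - 25968\right)} = - \frac{53491}{2 \left(-32248\right)} = \left(- \frac{53491}{2}\right) \left(- \frac{1}{32248}\right) = \frac{53491}{64496}$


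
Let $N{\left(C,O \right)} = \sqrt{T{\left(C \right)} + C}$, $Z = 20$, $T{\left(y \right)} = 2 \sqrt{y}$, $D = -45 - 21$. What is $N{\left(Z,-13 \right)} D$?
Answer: $- 132 \sqrt{5 + \sqrt{5}} \approx -355.08$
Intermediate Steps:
$D = -66$
$N{\left(C,O \right)} = \sqrt{C + 2 \sqrt{C}}$ ($N{\left(C,O \right)} = \sqrt{2 \sqrt{C} + C} = \sqrt{C + 2 \sqrt{C}}$)
$N{\left(Z,-13 \right)} D = \sqrt{20 + 2 \sqrt{20}} \left(-66\right) = \sqrt{20 + 2 \cdot 2 \sqrt{5}} \left(-66\right) = \sqrt{20 + 4 \sqrt{5}} \left(-66\right) = - 66 \sqrt{20 + 4 \sqrt{5}}$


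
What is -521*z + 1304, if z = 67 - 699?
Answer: 330576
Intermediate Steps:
z = -632
-521*z + 1304 = -521*(-632) + 1304 = 329272 + 1304 = 330576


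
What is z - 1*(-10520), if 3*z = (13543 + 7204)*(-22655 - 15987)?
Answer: -801674014/3 ≈ -2.6722e+8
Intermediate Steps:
z = -801705574/3 (z = ((13543 + 7204)*(-22655 - 15987))/3 = (20747*(-38642))/3 = (1/3)*(-801705574) = -801705574/3 ≈ -2.6724e+8)
z - 1*(-10520) = -801705574/3 - 1*(-10520) = -801705574/3 + 10520 = -801674014/3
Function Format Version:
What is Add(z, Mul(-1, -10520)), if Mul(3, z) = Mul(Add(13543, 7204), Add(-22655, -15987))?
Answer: Rational(-801674014, 3) ≈ -2.6722e+8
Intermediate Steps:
z = Rational(-801705574, 3) (z = Mul(Rational(1, 3), Mul(Add(13543, 7204), Add(-22655, -15987))) = Mul(Rational(1, 3), Mul(20747, -38642)) = Mul(Rational(1, 3), -801705574) = Rational(-801705574, 3) ≈ -2.6724e+8)
Add(z, Mul(-1, -10520)) = Add(Rational(-801705574, 3), Mul(-1, -10520)) = Add(Rational(-801705574, 3), 10520) = Rational(-801674014, 3)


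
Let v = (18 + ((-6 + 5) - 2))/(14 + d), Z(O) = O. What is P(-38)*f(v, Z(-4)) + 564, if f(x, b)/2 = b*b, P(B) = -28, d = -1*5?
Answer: -332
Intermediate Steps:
d = -5
v = 5/3 (v = (18 + ((-6 + 5) - 2))/(14 - 5) = (18 + (-1 - 2))/9 = (18 - 3)*(⅑) = 15*(⅑) = 5/3 ≈ 1.6667)
f(x, b) = 2*b² (f(x, b) = 2*(b*b) = 2*b²)
P(-38)*f(v, Z(-4)) + 564 = -56*(-4)² + 564 = -56*16 + 564 = -28*32 + 564 = -896 + 564 = -332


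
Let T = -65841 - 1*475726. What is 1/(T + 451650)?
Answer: -1/89917 ≈ -1.1121e-5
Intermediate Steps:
T = -541567 (T = -65841 - 475726 = -541567)
1/(T + 451650) = 1/(-541567 + 451650) = 1/(-89917) = -1/89917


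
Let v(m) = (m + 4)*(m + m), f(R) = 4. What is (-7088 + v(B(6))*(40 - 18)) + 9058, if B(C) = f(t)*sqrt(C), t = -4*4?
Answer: 6194 + 704*sqrt(6) ≈ 7918.4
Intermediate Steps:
t = -16
B(C) = 4*sqrt(C)
v(m) = 2*m*(4 + m) (v(m) = (4 + m)*(2*m) = 2*m*(4 + m))
(-7088 + v(B(6))*(40 - 18)) + 9058 = (-7088 + (2*(4*sqrt(6))*(4 + 4*sqrt(6)))*(40 - 18)) + 9058 = (-7088 + (8*sqrt(6)*(4 + 4*sqrt(6)))*22) + 9058 = (-7088 + 176*sqrt(6)*(4 + 4*sqrt(6))) + 9058 = 1970 + 176*sqrt(6)*(4 + 4*sqrt(6))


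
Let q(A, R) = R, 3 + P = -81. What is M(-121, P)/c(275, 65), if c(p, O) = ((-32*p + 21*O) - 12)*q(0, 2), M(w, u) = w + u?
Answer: 205/14894 ≈ 0.013764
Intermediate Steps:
P = -84 (P = -3 - 81 = -84)
M(w, u) = u + w
c(p, O) = -24 - 64*p + 42*O (c(p, O) = ((-32*p + 21*O) - 12)*2 = (-12 - 32*p + 21*O)*2 = -24 - 64*p + 42*O)
M(-121, P)/c(275, 65) = (-84 - 121)/(-24 - 64*275 + 42*65) = -205/(-24 - 17600 + 2730) = -205/(-14894) = -205*(-1/14894) = 205/14894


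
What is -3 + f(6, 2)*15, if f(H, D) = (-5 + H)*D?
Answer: 27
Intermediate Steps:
f(H, D) = D*(-5 + H)
-3 + f(6, 2)*15 = -3 + (2*(-5 + 6))*15 = -3 + (2*1)*15 = -3 + 2*15 = -3 + 30 = 27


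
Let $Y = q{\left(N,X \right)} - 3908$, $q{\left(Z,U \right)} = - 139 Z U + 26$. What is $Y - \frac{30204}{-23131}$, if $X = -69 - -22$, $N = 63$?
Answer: $\frac{9430469511}{23131} \approx 4.077 \cdot 10^{5}$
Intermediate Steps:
$X = -47$ ($X = -69 + 22 = -47$)
$q{\left(Z,U \right)} = 26 - 139 U Z$ ($q{\left(Z,U \right)} = - 139 U Z + 26 = 26 - 139 U Z$)
$Y = 407697$ ($Y = \left(26 - \left(-6533\right) 63\right) - 3908 = \left(26 + 411579\right) - 3908 = 411605 - 3908 = 407697$)
$Y - \frac{30204}{-23131} = 407697 - \frac{30204}{-23131} = 407697 - 30204 \left(- \frac{1}{23131}\right) = 407697 - - \frac{30204}{23131} = 407697 + \frac{30204}{23131} = \frac{9430469511}{23131}$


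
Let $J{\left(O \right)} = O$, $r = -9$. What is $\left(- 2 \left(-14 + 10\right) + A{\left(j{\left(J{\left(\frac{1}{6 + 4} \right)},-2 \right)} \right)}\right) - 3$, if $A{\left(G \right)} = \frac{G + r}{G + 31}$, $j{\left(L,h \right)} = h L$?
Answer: $\frac{362}{77} \approx 4.7013$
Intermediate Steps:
$j{\left(L,h \right)} = L h$
$A{\left(G \right)} = \frac{-9 + G}{31 + G}$ ($A{\left(G \right)} = \frac{G - 9}{G + 31} = \frac{-9 + G}{31 + G}$)
$\left(- 2 \left(-14 + 10\right) + A{\left(j{\left(J{\left(\frac{1}{6 + 4} \right)},-2 \right)} \right)}\right) - 3 = \left(- 2 \left(-14 + 10\right) + \frac{-9 + \frac{1}{6 + 4} \left(-2\right)}{31 + \frac{1}{6 + 4} \left(-2\right)}\right) - 3 = \left(\left(-2\right) \left(-4\right) + \frac{-9 + \frac{1}{10} \left(-2\right)}{31 + \frac{1}{10} \left(-2\right)}\right) - 3 = \left(8 + \frac{-9 + \frac{1}{10} \left(-2\right)}{31 + \frac{1}{10} \left(-2\right)}\right) - 3 = \left(8 + \frac{-9 - \frac{1}{5}}{31 - \frac{1}{5}}\right) - 3 = \left(8 + \frac{1}{\frac{154}{5}} \left(- \frac{46}{5}\right)\right) - 3 = \left(8 + \frac{5}{154} \left(- \frac{46}{5}\right)\right) - 3 = \left(8 - \frac{23}{77}\right) - 3 = \frac{593}{77} - 3 = \frac{362}{77}$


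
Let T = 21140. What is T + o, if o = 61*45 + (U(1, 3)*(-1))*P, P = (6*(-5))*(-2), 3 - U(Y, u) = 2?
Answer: 23825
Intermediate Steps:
U(Y, u) = 1 (U(Y, u) = 3 - 1*2 = 3 - 2 = 1)
P = 60 (P = -30*(-2) = 60)
o = 2685 (o = 61*45 + (1*(-1))*60 = 2745 - 1*60 = 2745 - 60 = 2685)
T + o = 21140 + 2685 = 23825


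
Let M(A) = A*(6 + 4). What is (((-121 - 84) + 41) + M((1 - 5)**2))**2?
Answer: 16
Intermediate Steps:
M(A) = 10*A (M(A) = A*10 = 10*A)
(((-121 - 84) + 41) + M((1 - 5)**2))**2 = (((-121 - 84) + 41) + 10*(1 - 5)**2)**2 = ((-205 + 41) + 10*(-4)**2)**2 = (-164 + 10*16)**2 = (-164 + 160)**2 = (-4)**2 = 16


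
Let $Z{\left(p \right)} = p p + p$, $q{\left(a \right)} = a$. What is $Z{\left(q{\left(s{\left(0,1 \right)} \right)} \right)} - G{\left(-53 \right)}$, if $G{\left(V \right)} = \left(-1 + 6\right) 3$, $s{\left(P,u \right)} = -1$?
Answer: $-15$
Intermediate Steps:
$Z{\left(p \right)} = p + p^{2}$ ($Z{\left(p \right)} = p^{2} + p = p + p^{2}$)
$G{\left(V \right)} = 15$ ($G{\left(V \right)} = 5 \cdot 3 = 15$)
$Z{\left(q{\left(s{\left(0,1 \right)} \right)} \right)} - G{\left(-53 \right)} = - (1 - 1) - 15 = \left(-1\right) 0 - 15 = 0 - 15 = -15$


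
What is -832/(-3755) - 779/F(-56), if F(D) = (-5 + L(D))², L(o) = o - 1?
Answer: 273063/14434220 ≈ 0.018918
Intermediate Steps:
L(o) = -1 + o
F(D) = (-6 + D)² (F(D) = (-5 + (-1 + D))² = (-6 + D)²)
-832/(-3755) - 779/F(-56) = -832/(-3755) - 779/(-6 - 56)² = -832*(-1/3755) - 779/((-62)²) = 832/3755 - 779/3844 = 273063/14434220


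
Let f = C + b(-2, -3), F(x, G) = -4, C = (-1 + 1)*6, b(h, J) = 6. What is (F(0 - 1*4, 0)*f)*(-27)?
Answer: 648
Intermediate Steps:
C = 0 (C = 0*6 = 0)
f = 6 (f = 0 + 6 = 6)
(F(0 - 1*4, 0)*f)*(-27) = -4*6*(-27) = -24*(-27) = 648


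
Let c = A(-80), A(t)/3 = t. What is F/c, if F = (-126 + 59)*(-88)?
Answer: -737/30 ≈ -24.567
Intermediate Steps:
A(t) = 3*t
c = -240 (c = 3*(-80) = -240)
F = 5896 (F = -67*(-88) = 5896)
F/c = 5896/(-240) = 5896*(-1/240) = -737/30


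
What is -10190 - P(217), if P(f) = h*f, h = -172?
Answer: 27134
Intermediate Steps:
P(f) = -172*f
-10190 - P(217) = -10190 - (-172)*217 = -10190 - 1*(-37324) = -10190 + 37324 = 27134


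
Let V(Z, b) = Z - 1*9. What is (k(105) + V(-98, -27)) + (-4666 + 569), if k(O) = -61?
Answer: -4265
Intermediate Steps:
V(Z, b) = -9 + Z (V(Z, b) = Z - 9 = -9 + Z)
(k(105) + V(-98, -27)) + (-4666 + 569) = (-61 + (-9 - 98)) + (-4666 + 569) = (-61 - 107) - 4097 = -168 - 4097 = -4265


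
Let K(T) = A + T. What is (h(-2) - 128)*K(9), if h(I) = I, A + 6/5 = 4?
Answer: -1534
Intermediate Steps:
A = 14/5 (A = -6/5 + 4 = 14/5 ≈ 2.8000)
K(T) = 14/5 + T
(h(-2) - 128)*K(9) = (-2 - 128)*(14/5 + 9) = -130*59/5 = -1534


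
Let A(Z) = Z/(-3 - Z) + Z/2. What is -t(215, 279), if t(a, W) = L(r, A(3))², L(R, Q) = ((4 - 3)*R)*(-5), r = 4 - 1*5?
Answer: -25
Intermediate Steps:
r = -1 (r = 4 - 5 = -1)
A(Z) = Z/2 + Z/(-3 - Z) (A(Z) = Z/(-3 - Z) + Z*(½) = Z/(-3 - Z) + Z/2 = Z/2 + Z/(-3 - Z))
L(R, Q) = -5*R (L(R, Q) = (1*R)*(-5) = R*(-5) = -5*R)
t(a, W) = 25 (t(a, W) = (-5*(-1))² = 5² = 25)
-t(215, 279) = -1*25 = -25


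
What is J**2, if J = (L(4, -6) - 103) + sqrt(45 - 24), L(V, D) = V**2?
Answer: (-87 + sqrt(21))**2 ≈ 6792.6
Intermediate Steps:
J = -87 + sqrt(21) (J = (4**2 - 103) + sqrt(45 - 24) = (16 - 103) + sqrt(21) = -87 + sqrt(21) ≈ -82.417)
J**2 = (-87 + sqrt(21))**2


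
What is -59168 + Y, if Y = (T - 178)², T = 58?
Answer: -44768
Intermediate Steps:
Y = 14400 (Y = (58 - 178)² = (-120)² = 14400)
-59168 + Y = -59168 + 14400 = -44768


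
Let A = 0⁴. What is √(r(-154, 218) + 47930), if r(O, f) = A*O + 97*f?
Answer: 2*√17269 ≈ 262.82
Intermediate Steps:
A = 0
r(O, f) = 97*f (r(O, f) = 0*O + 97*f = 0 + 97*f = 97*f)
√(r(-154, 218) + 47930) = √(97*218 + 47930) = √(21146 + 47930) = √69076 = 2*√17269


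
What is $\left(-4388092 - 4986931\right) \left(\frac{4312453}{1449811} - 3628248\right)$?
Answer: $\frac{49315148005027744525}{1449811} \approx 3.4015 \cdot 10^{13}$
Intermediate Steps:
$\left(-4388092 - 4986931\right) \left(\frac{4312453}{1449811} - 3628248\right) = - 9375023 \left(4312453 \cdot \frac{1}{1449811} - 3628248\right) = - 9375023 \left(\frac{4312453}{1449811} - 3628248\right) = \left(-9375023\right) \left(- \frac{5260269548675}{1449811}\right) = \frac{49315148005027744525}{1449811}$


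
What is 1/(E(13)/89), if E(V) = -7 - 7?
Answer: -89/14 ≈ -6.3571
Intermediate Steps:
E(V) = -14
1/(E(13)/89) = 1/(-14/89) = -89/14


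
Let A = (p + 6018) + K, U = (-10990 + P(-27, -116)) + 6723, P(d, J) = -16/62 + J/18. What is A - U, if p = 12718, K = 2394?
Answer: 7087633/279 ≈ 25404.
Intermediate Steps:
P(d, J) = -8/31 + J/18 (P(d, J) = -16*1/62 + J*(1/18) = -8/31 + J/18)
U = -1192363/279 (U = (-10990 + (-8/31 + (1/18)*(-116))) + 6723 = (-10990 + (-8/31 - 58/9)) + 6723 = (-10990 - 1870/279) + 6723 = -3068080/279 + 6723 = -1192363/279 ≈ -4273.7)
A = 21130 (A = (12718 + 6018) + 2394 = 18736 + 2394 = 21130)
A - U = 21130 - 1*(-1192363/279) = 21130 + 1192363/279 = 7087633/279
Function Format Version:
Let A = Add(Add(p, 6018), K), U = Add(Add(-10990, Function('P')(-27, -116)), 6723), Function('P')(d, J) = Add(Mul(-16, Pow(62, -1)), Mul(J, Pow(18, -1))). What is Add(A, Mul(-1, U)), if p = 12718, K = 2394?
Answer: Rational(7087633, 279) ≈ 25404.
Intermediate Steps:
Function('P')(d, J) = Add(Rational(-8, 31), Mul(Rational(1, 18), J)) (Function('P')(d, J) = Add(Mul(-16, Rational(1, 62)), Mul(J, Rational(1, 18))) = Add(Rational(-8, 31), Mul(Rational(1, 18), J)))
U = Rational(-1192363, 279) (U = Add(Add(-10990, Add(Rational(-8, 31), Mul(Rational(1, 18), -116))), 6723) = Add(Add(-10990, Add(Rational(-8, 31), Rational(-58, 9))), 6723) = Add(Add(-10990, Rational(-1870, 279)), 6723) = Add(Rational(-3068080, 279), 6723) = Rational(-1192363, 279) ≈ -4273.7)
A = 21130 (A = Add(Add(12718, 6018), 2394) = Add(18736, 2394) = 21130)
Add(A, Mul(-1, U)) = Add(21130, Mul(-1, Rational(-1192363, 279))) = Add(21130, Rational(1192363, 279)) = Rational(7087633, 279)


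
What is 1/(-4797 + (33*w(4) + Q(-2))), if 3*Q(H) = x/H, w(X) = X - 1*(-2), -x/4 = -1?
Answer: -3/13799 ≈ -0.00021741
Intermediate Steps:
x = 4 (x = -4*(-1) = 4)
w(X) = 2 + X (w(X) = X + 2 = 2 + X)
Q(H) = 4/(3*H) (Q(H) = (4/H)/3 = 4/(3*H))
1/(-4797 + (33*w(4) + Q(-2))) = 1/(-4797 + (33*(2 + 4) + (4/3)/(-2))) = 1/(-4797 + (33*6 + (4/3)*(-1/2))) = 1/(-4797 + (198 - 2/3)) = 1/(-4797 + 592/3) = 1/(-13799/3) = -3/13799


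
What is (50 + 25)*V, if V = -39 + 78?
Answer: 2925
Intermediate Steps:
V = 39
(50 + 25)*V = (50 + 25)*39 = 75*39 = 2925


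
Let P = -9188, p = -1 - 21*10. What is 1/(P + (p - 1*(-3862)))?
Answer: -1/5537 ≈ -0.00018060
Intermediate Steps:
p = -211 (p = -1 - 210 = -211)
1/(P + (p - 1*(-3862))) = 1/(-9188 + (-211 - 1*(-3862))) = 1/(-9188 + (-211 + 3862)) = 1/(-9188 + 3651) = 1/(-5537) = -1/5537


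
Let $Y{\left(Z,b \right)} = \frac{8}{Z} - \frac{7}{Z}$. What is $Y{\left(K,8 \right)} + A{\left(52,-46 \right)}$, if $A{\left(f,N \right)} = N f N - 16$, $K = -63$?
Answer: $\frac{6931007}{63} \approx 1.1002 \cdot 10^{5}$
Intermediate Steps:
$Y{\left(Z,b \right)} = \frac{1}{Z}$
$A{\left(f,N \right)} = -16 + f N^{2}$ ($A{\left(f,N \right)} = f N^{2} - 16 = -16 + f N^{2}$)
$Y{\left(K,8 \right)} + A{\left(52,-46 \right)} = \frac{1}{-63} - \left(16 - 52 \left(-46\right)^{2}\right) = - \frac{1}{63} + \left(-16 + 52 \cdot 2116\right) = - \frac{1}{63} + \left(-16 + 110032\right) = - \frac{1}{63} + 110016 = \frac{6931007}{63}$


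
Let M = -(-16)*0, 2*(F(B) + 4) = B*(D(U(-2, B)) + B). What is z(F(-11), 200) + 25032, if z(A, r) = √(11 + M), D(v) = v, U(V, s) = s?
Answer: 25032 + √11 ≈ 25035.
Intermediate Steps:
F(B) = -4 + B² (F(B) = -4 + (B*(B + B))/2 = -4 + (B*(2*B))/2 = -4 + (2*B²)/2 = -4 + B²)
M = 0 (M = -4*0 = 0)
z(A, r) = √11 (z(A, r) = √(11 + 0) = √11)
z(F(-11), 200) + 25032 = √11 + 25032 = 25032 + √11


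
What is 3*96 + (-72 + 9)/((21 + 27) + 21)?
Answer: 6603/23 ≈ 287.09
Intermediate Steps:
3*96 + (-72 + 9)/((21 + 27) + 21) = 288 - 63/(48 + 21) = 288 - 63/69 = 288 - 63*1/69 = 288 - 21/23 = 6603/23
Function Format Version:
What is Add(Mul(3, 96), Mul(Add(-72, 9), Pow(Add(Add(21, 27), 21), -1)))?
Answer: Rational(6603, 23) ≈ 287.09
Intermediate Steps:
Add(Mul(3, 96), Mul(Add(-72, 9), Pow(Add(Add(21, 27), 21), -1))) = Add(288, Mul(-63, Pow(Add(48, 21), -1))) = Add(288, Mul(-63, Pow(69, -1))) = Add(288, Mul(-63, Rational(1, 69))) = Add(288, Rational(-21, 23)) = Rational(6603, 23)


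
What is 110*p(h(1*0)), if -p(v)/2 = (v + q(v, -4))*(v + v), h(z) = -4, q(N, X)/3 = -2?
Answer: -17600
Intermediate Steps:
q(N, X) = -6 (q(N, X) = 3*(-2) = -6)
p(v) = -4*v*(-6 + v) (p(v) = -2*(v - 6)*(v + v) = -2*(-6 + v)*2*v = -4*v*(-6 + v))
110*p(h(1*0)) = 110*(4*(-4)*(6 - 1*(-4))) = 110*(4*(-4)*(6 + 4)) = 110*(4*(-4)*10) = 110*(-160) = -17600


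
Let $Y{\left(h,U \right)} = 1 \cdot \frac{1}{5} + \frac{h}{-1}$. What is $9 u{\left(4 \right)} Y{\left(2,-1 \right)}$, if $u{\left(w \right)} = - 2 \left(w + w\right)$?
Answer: $\frac{1296}{5} \approx 259.2$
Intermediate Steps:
$Y{\left(h,U \right)} = \frac{1}{5} - h$ ($Y{\left(h,U \right)} = 1 \cdot \frac{1}{5} + h \left(-1\right) = \frac{1}{5} - h$)
$u{\left(w \right)} = - 4 w$ ($u{\left(w \right)} = - 2 \cdot 2 w = - 4 w$)
$9 u{\left(4 \right)} Y{\left(2,-1 \right)} = 9 \left(\left(-4\right) 4\right) \left(\frac{1}{5} - 2\right) = 9 \left(-16\right) \left(\frac{1}{5} - 2\right) = \left(-144\right) \left(- \frac{9}{5}\right) = \frac{1296}{5}$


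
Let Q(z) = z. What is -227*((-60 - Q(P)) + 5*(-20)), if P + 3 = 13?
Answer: 38590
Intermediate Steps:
P = 10 (P = -3 + 13 = 10)
-227*((-60 - Q(P)) + 5*(-20)) = -227*((-60 - 1*10) + 5*(-20)) = -227*((-60 - 10) - 100) = -227*(-70 - 100) = -227*(-170) = 38590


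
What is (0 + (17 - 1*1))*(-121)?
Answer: -1936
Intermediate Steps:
(0 + (17 - 1*1))*(-121) = (0 + (17 - 1))*(-121) = (0 + 16)*(-121) = 16*(-121) = -1936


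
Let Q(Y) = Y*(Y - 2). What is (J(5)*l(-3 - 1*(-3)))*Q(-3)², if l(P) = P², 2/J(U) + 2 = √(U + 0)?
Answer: 0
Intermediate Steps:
J(U) = 2/(-2 + √U) (J(U) = 2/(-2 + √(U + 0)) = 2/(-2 + √U))
Q(Y) = Y*(-2 + Y)
(J(5)*l(-3 - 1*(-3)))*Q(-3)² = ((2/(-2 + √5))*(-3 - 1*(-3))²)*(-3*(-2 - 3))² = ((2/(-2 + √5))*(-3 + 3)²)*(-3*(-5))² = ((2/(-2 + √5))*0²)*15² = ((2/(-2 + √5))*0)*225 = 0*225 = 0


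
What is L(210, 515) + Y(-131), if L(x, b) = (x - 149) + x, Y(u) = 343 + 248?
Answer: 862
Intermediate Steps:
Y(u) = 591
L(x, b) = -149 + 2*x (L(x, b) = (-149 + x) + x = -149 + 2*x)
L(210, 515) + Y(-131) = (-149 + 2*210) + 591 = (-149 + 420) + 591 = 271 + 591 = 862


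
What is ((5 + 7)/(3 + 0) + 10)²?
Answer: 196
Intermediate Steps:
((5 + 7)/(3 + 0) + 10)² = (12/3 + 10)² = (12*(⅓) + 10)² = (4 + 10)² = 14² = 196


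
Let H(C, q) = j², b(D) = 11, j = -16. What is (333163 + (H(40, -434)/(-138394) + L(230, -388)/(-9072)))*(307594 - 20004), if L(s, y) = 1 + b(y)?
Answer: 2506164690199364045/26156466 ≈ 9.5814e+10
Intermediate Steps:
H(C, q) = 256 (H(C, q) = (-16)² = 256)
L(s, y) = 12 (L(s, y) = 1 + 11 = 12)
(333163 + (H(40, -434)/(-138394) + L(230, -388)/(-9072)))*(307594 - 20004) = (333163 + (256/(-138394) + 12/(-9072)))*(307594 - 20004) = (333163 + (256*(-1/138394) + 12*(-1/9072)))*287590 = (333163 + (-128/69197 - 1/756))*287590 = (333163 - 165965/52312932)*287590 = (17428733197951/52312932)*287590 = 2506164690199364045/26156466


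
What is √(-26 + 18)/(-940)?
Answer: -I*√2/470 ≈ -0.003009*I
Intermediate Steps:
√(-26 + 18)/(-940) = -I*√2/470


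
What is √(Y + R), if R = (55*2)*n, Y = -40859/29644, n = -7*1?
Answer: 73*I*√31800601/14822 ≈ 27.774*I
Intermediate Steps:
n = -7
Y = -40859/29644 (Y = -40859*1/29644 = -40859/29644 ≈ -1.3783)
R = -770 (R = (55*2)*(-7) = 110*(-7) = -770)
√(Y + R) = √(-40859/29644 - 770) = √(-22866739/29644) = 73*I*√31800601/14822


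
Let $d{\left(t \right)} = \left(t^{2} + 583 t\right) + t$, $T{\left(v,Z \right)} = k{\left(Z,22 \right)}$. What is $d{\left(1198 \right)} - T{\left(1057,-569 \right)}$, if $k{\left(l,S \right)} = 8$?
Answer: $2134828$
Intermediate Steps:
$T{\left(v,Z \right)} = 8$
$d{\left(t \right)} = t^{2} + 584 t$
$d{\left(1198 \right)} - T{\left(1057,-569 \right)} = 1198 \left(584 + 1198\right) - 8 = 1198 \cdot 1782 - 8 = 2134836 - 8 = 2134828$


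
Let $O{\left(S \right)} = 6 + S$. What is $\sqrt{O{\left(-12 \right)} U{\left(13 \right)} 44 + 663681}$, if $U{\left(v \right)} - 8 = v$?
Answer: $\sqrt{658137} \approx 811.26$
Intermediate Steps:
$U{\left(v \right)} = 8 + v$
$\sqrt{O{\left(-12 \right)} U{\left(13 \right)} 44 + 663681} = \sqrt{\left(6 - 12\right) \left(8 + 13\right) 44 + 663681} = \sqrt{\left(-6\right) 21 \cdot 44 + 663681} = \sqrt{\left(-126\right) 44 + 663681} = \sqrt{-5544 + 663681} = \sqrt{658137}$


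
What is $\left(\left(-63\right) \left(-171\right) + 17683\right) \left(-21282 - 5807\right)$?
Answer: $-770844584$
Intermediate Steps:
$\left(\left(-63\right) \left(-171\right) + 17683\right) \left(-21282 - 5807\right) = \left(10773 + 17683\right) \left(-27089\right) = 28456 \left(-27089\right) = -770844584$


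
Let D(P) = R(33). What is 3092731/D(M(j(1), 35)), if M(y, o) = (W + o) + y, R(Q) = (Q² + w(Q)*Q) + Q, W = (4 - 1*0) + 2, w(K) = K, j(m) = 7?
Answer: 3092731/2211 ≈ 1398.8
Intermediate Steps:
W = 6 (W = (4 + 0) + 2 = 4 + 2 = 6)
R(Q) = Q + 2*Q² (R(Q) = (Q² + Q*Q) + Q = (Q² + Q²) + Q = 2*Q² + Q = Q + 2*Q²)
M(y, o) = 6 + o + y (M(y, o) = (6 + o) + y = 6 + o + y)
D(P) = 2211 (D(P) = 33*(1 + 2*33) = 33*(1 + 66) = 33*67 = 2211)
3092731/D(M(j(1), 35)) = 3092731/2211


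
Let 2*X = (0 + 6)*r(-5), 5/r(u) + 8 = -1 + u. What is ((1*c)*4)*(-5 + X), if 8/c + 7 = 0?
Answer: 1360/49 ≈ 27.755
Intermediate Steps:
c = -8/7 (c = 8/(-7 + 0) = 8/(-7) = 8*(-1/7) = -8/7 ≈ -1.1429)
r(u) = 5/(-9 + u) (r(u) = 5/(-8 + (-1 + u)) = 5/(-9 + u))
X = -15/14 (X = ((0 + 6)*(5/(-9 - 5)))/2 = (6*(5/(-14)))/2 = (6*(5*(-1/14)))/2 = (6*(-5/14))/2 = (1/2)*(-15/7) = -15/14 ≈ -1.0714)
((1*c)*4)*(-5 + X) = ((1*(-8/7))*4)*(-5 - 15/14) = -8/7*4*(-85/14) = -32/7*(-85/14) = 1360/49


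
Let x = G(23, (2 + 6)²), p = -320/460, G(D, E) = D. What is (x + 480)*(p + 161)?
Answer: 1854561/23 ≈ 80633.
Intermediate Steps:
p = -16/23 (p = -320*1/460 = -16/23 ≈ -0.69565)
x = 23
(x + 480)*(p + 161) = (23 + 480)*(-16/23 + 161) = 503*(3687/23) = 1854561/23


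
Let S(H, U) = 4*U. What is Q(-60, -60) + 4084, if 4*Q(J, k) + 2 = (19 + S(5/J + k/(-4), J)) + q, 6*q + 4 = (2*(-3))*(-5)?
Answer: 12088/3 ≈ 4029.3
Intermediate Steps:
q = 13/3 (q = -2/3 + ((2*(-3))*(-5))/6 = -2/3 + (-6*(-5))/6 = -2/3 + (1/6)*30 = -2/3 + 5 = 13/3 ≈ 4.3333)
Q(J, k) = 16/3 + J (Q(J, k) = -1/2 + ((19 + 4*J) + 13/3)/4 = -1/2 + (70/3 + 4*J)/4 = -1/2 + (35/6 + J) = 16/3 + J)
Q(-60, -60) + 4084 = (16/3 - 60) + 4084 = -164/3 + 4084 = 12088/3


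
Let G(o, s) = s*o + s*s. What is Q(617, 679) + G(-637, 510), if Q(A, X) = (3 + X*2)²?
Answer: 1787551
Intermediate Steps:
G(o, s) = s² + o*s (G(o, s) = o*s + s² = s² + o*s)
Q(A, X) = (3 + 2*X)²
Q(617, 679) + G(-637, 510) = (3 + 2*679)² + 510*(-637 + 510) = (3 + 1358)² + 510*(-127) = 1361² - 64770 = 1852321 - 64770 = 1787551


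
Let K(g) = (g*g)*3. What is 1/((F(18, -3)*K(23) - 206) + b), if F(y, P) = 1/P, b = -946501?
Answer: -1/947236 ≈ -1.0557e-6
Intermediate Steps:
K(g) = 3*g**2 (K(g) = g**2*3 = 3*g**2)
1/((F(18, -3)*K(23) - 206) + b) = 1/(((3*23**2)/(-3) - 206) - 946501) = 1/((-529 - 206) - 946501) = 1/(-735 - 946501) = 1/(-947236) = -1/947236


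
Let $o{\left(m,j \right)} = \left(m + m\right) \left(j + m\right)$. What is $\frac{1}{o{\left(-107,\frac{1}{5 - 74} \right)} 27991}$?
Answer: $\frac{3}{1923074192} \approx 1.56 \cdot 10^{-9}$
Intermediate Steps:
$o{\left(m,j \right)} = 2 m \left(j + m\right)$
$\frac{1}{o{\left(-107,\frac{1}{5 - 74} \right)} 27991} = \frac{1}{2 \left(-107\right) \left(\frac{1}{5 - 74} - 107\right) 27991} = \frac{1}{2 \left(-107\right) \left(\frac{1}{-69} - 107\right)} \frac{1}{27991} = \frac{1}{2 \left(-107\right) \left(- \frac{1}{69} - 107\right)} \frac{1}{27991} = \frac{1}{2 \left(-107\right) \left(- \frac{7384}{69}\right)} \frac{1}{27991} = \frac{1}{\frac{1580176}{69}} \cdot \frac{1}{27991} = \frac{69}{1580176} \cdot \frac{1}{27991} = \frac{3}{1923074192}$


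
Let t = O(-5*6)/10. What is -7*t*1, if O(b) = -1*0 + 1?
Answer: -7/10 ≈ -0.70000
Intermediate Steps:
O(b) = 1 (O(b) = 0 + 1 = 1)
t = ⅒ (t = 1/10 = 1*(⅒) = ⅒ ≈ 0.10000)
-7*t*1 = -7*⅒*1 = -7/10*1 = -7/10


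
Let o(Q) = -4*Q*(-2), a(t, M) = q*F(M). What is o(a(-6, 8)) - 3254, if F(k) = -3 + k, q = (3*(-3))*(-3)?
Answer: -2174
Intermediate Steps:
q = 27 (q = -9*(-3) = 27)
a(t, M) = -81 + 27*M (a(t, M) = 27*(-3 + M) = -81 + 27*M)
o(Q) = 8*Q
o(a(-6, 8)) - 3254 = 8*(-81 + 27*8) - 3254 = 8*(-81 + 216) - 3254 = 8*135 - 3254 = 1080 - 3254 = -2174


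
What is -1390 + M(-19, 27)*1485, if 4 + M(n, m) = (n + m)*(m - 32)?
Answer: -66730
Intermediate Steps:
M(n, m) = -4 + (-32 + m)*(m + n) (M(n, m) = -4 + (n + m)*(m - 32) = -4 + (m + n)*(-32 + m) = -4 + (-32 + m)*(m + n))
-1390 + M(-19, 27)*1485 = -1390 + (-4 + 27**2 - 32*27 - 32*(-19) + 27*(-19))*1485 = -1390 + (-4 + 729 - 864 + 608 - 513)*1485 = -1390 - 44*1485 = -1390 - 65340 = -66730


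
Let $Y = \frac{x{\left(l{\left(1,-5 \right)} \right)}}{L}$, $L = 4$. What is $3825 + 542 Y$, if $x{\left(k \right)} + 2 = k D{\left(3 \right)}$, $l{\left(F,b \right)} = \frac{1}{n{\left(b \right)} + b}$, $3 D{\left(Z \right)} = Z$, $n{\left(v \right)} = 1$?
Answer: $\frac{28161}{8} \approx 3520.1$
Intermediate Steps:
$D{\left(Z \right)} = \frac{Z}{3}$
$l{\left(F,b \right)} = \frac{1}{1 + b}$
$x{\left(k \right)} = -2 + k$ ($x{\left(k \right)} = -2 + k \frac{1}{3} \cdot 3 = -2 + k 1 = -2 + k$)
$Y = - \frac{9}{16}$ ($Y = \frac{-2 + \frac{1}{1 - 5}}{4} = \left(-2 + \frac{1}{-4}\right) \frac{1}{4} = \left(-2 - \frac{1}{4}\right) \frac{1}{4} = \left(- \frac{9}{4}\right) \frac{1}{4} = - \frac{9}{16} \approx -0.5625$)
$3825 + 542 Y = 3825 + 542 \left(- \frac{9}{16}\right) = 3825 - \frac{2439}{8} = \frac{28161}{8}$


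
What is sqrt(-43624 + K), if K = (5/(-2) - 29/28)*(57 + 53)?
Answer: I*sqrt(8626534)/14 ≈ 209.79*I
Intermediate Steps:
K = -5445/14 (K = (5*(-1/2) - 29*1/28)*110 = (-5/2 - 29/28)*110 = -99/28*110 = -5445/14 ≈ -388.93)
sqrt(-43624 + K) = sqrt(-43624 - 5445/14) = sqrt(-616181/14) = I*sqrt(8626534)/14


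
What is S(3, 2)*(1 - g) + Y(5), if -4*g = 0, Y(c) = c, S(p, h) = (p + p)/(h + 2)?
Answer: 13/2 ≈ 6.5000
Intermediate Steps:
S(p, h) = 2*p/(2 + h) (S(p, h) = (2*p)/(2 + h) = 2*p/(2 + h))
g = 0 (g = -¼*0 = 0)
S(3, 2)*(1 - g) + Y(5) = (2*3/(2 + 2))*(1 - 1*0) + 5 = (2*3/4)*(1 + 0) + 5 = (2*3*(¼))*1 + 5 = (3/2)*1 + 5 = 3/2 + 5 = 13/2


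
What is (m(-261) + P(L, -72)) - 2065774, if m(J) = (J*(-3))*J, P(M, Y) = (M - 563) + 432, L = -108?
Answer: -2270376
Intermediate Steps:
P(M, Y) = -131 + M (P(M, Y) = (-563 + M) + 432 = -131 + M)
m(J) = -3*J² (m(J) = (-3*J)*J = -3*J²)
(m(-261) + P(L, -72)) - 2065774 = (-3*(-261)² + (-131 - 108)) - 2065774 = (-3*68121 - 239) - 2065774 = (-204363 - 239) - 2065774 = -204602 - 2065774 = -2270376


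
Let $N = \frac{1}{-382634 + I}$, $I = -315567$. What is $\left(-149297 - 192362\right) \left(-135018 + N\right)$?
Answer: $\frac{32208092327104921}{698201} \approx 4.613 \cdot 10^{10}$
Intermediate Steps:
$N = - \frac{1}{698201}$ ($N = \frac{1}{-382634 - 315567} = \frac{1}{-698201} = - \frac{1}{698201} \approx -1.4323 \cdot 10^{-6}$)
$\left(-149297 - 192362\right) \left(-135018 + N\right) = \left(-149297 - 192362\right) \left(-135018 - \frac{1}{698201}\right) = \left(-149297 - 192362\right) \left(- \frac{94269702619}{698201}\right) = \left(-341659\right) \left(- \frac{94269702619}{698201}\right) = \frac{32208092327104921}{698201}$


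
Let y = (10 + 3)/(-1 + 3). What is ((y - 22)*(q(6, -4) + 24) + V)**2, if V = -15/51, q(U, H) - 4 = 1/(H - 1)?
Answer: 5373329809/28900 ≈ 1.8593e+5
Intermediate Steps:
y = 13/2 ≈ 6.5000
q(U, H) = 4 + 1/(-1 + H) (q(U, H) = 4 + 1/(H - 1) = 4 + 1/(-1 + H))
V = -5/17 (V = -15*1/51 = -5/17 ≈ -0.29412)
((y - 22)*(q(6, -4) + 24) + V)**2 = ((13/2 - 22)*((-3 + 4*(-4))/(-1 - 4) + 24) - 5/17)**2 = (-31*((-3 - 16)/(-5) + 24)/2 - 5/17)**2 = (-31*(-1/5*(-19) + 24)/2 - 5/17)**2 = (-31*(19/5 + 24)/2 - 5/17)**2 = (-31/2*139/5 - 5/17)**2 = (-4309/10 - 5/17)**2 = (-73303/170)**2 = 5373329809/28900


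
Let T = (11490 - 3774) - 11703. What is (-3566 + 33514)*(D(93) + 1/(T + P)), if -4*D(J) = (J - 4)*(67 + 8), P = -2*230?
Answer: -222242079023/4447 ≈ -4.9976e+7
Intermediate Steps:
P = -460
T = -3987 (T = 7716 - 11703 = -3987)
D(J) = 75 - 75*J/4 (D(J) = -(J - 4)*(67 + 8)/4 = -(-4 + J)*75/4 = -(-300 + 75*J)/4 = 75 - 75*J/4)
(-3566 + 33514)*(D(93) + 1/(T + P)) = (-3566 + 33514)*((75 - 75/4*93) + 1/(-3987 - 460)) = 29948*((75 - 6975/4) + 1/(-4447)) = 29948*(-6675/4 - 1/4447) = 29948*(-29683729/17788) = -222242079023/4447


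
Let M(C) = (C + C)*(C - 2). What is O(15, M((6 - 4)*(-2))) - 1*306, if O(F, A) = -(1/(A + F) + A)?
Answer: -22303/63 ≈ -354.02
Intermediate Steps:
M(C) = 2*C*(-2 + C) (M(C) = (2*C)*(-2 + C) = 2*C*(-2 + C))
O(F, A) = -A - 1/(A + F) (O(F, A) = -(A + 1/(A + F)) = -A - 1/(A + F))
O(15, M((6 - 4)*(-2))) - 1*306 = (-1 - (2*((6 - 4)*(-2))*(-2 + (6 - 4)*(-2)))² - 1*2*((6 - 4)*(-2))*(-2 + (6 - 4)*(-2))*15)/(2*((6 - 4)*(-2))*(-2 + (6 - 4)*(-2)) + 15) - 1*306 = (-1 - (2*(2*(-2))*(-2 + 2*(-2)))² - 1*2*(2*(-2))*(-2 + 2*(-2))*15)/(2*(2*(-2))*(-2 + 2*(-2)) + 15) - 306 = (-1 - (2*(-4)*(-2 - 4))² - 1*2*(-4)*(-2 - 4)*15)/(2*(-4)*(-2 - 4) + 15) - 306 = (-1 - (2*(-4)*(-6))² - 1*2*(-4)*(-6)*15)/(2*(-4)*(-6) + 15) - 306 = (-1 - 1*48² - 1*48*15)/(48 + 15) - 306 = (-1 - 1*2304 - 720)/63 - 306 = (-1 - 2304 - 720)/63 - 306 = (1/63)*(-3025) - 306 = -3025/63 - 306 = -22303/63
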